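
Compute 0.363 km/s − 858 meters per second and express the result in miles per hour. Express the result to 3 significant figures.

-1110 mph

0.363 km/s = 812.008 mph and 858 m/s = 1919.29 mph.
812.008 − 1919.29 ≈ -1110 mph.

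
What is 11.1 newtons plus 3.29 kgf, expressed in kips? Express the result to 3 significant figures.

0.00975 kips

11.1 N = 0.00249538 kip and 3.29 kgf = 0.00725321 kip.
0.00249538 + 0.00725321 ≈ 0.00975 kip.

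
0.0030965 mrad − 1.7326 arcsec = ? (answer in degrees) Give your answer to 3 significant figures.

0.0030965 mrad = 0.000177416 ° and 1.7326 arcsec = 0.000481278 °.
0.000177416 − 0.000481278 ≈ -0.000304 °.

-0.000304 °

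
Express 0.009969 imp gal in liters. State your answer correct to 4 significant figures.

1 imp gal = 4.54609 L.
Then 0.009969 × 4.54609 ≈ 0.04532 L.

0.04532 liters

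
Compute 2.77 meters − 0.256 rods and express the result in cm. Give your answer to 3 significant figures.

2.77 m = 277.000 cm and 0.256 rod = 128.748 cm.
277.000 − 128.748 ≈ 148 cm.

148 cm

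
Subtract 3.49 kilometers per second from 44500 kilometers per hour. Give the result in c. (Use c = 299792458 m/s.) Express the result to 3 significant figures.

2.96 × 10^-5 c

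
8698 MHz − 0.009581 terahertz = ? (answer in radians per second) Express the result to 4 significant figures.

-5.548e+9 rad/s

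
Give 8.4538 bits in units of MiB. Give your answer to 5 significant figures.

1 bit = 1.19209 × 10^-7 mebibytes.
Thus 8.4538 × 1.19209 × 10^-7 ≈ 1.0078 × 10^-6 MiB.

1.0078 × 10^-6 mebibytes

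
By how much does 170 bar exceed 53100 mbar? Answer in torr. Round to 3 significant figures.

87700 torr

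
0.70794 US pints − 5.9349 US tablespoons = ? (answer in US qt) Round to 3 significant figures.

0.261 US quarts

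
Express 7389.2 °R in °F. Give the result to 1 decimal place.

6929.5 degrees Fahrenheit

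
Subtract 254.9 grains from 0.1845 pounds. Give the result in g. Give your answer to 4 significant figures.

67.17 g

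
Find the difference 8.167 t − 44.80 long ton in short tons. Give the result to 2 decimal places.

-41.17 short tons

8.167 t = 9.00258 short ton and 44.80 long ton = 50.1760 short ton.
9.00258 − 50.1760 ≈ -41.17 short ton.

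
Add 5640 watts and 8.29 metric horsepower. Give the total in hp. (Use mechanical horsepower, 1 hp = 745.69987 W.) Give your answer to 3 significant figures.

15.7 horsepower

5640 W = 7.56336 hp and 8.29 PS = 8.17659 hp.
7.56336 + 8.17659 ≈ 15.7 hp.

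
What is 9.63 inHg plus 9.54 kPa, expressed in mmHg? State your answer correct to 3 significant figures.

316 millimeters of mercury

9.63 inHg = 244.602 mmHg and 9.54 kPa = 71.5559 mmHg.
244.602 + 71.5559 ≈ 316 mmHg.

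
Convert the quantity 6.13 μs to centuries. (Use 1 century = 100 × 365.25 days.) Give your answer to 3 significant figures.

1.94e-15 centuries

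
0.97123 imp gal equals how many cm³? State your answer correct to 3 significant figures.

1 imperial gallon = 4546.09 cm³.
0.97123 × 4546.09 ≈ 4420 cm³.

4420 cubic centimeters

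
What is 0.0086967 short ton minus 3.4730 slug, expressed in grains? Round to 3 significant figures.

0.0086967 short ton = 121754 gr and 3.4730 slug = 782183 gr.
121754 − 782183 ≈ -660000 gr.

-660000 gr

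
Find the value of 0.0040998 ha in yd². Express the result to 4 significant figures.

49.03 yd²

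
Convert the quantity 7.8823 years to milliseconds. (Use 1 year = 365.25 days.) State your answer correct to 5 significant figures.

1 yr = 3.15576 × 10^10 milliseconds.
So 7.8823 × 3.15576 × 10^10 ≈ 2.4875 × 10^11 ms.

2.4875 × 10^11 ms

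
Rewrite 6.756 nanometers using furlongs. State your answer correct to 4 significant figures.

1 nanometer = 4.97097 × 10^-12 furlongs.
So 6.756 × 4.97097 × 10^-12 ≈ 3.358 × 10^-11 furlong.

3.358 × 10^-11 furlongs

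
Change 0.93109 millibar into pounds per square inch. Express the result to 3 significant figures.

1 millibar = 0.0145038 psi.
So 0.93109 × 0.0145038 ≈ 0.0135 psi.

0.0135 psi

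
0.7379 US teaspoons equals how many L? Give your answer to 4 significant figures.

0.003637 liters

1 US teaspoon = 0.00492892 L.
Thus 0.7379 × 0.00492892 ≈ 0.003637 L.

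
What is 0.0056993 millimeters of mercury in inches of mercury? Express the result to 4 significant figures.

0.0002244 inches of mercury

1 millimeter of mercury = 0.0393701 inHg.
Then 0.0056993 × 0.0393701 ≈ 0.0002244 inHg.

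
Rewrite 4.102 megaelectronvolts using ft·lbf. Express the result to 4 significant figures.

4.847 × 10^-13 foot-pounds

1 megaelectronvolt = 1.18170 × 10^-13 ft·lbf.
So 4.102 × 1.18170 × 10^-13 ≈ 4.847 × 10^-13 ft·lbf.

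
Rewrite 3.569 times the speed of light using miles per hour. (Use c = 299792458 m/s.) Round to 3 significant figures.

1 speed of light = 6.70617 × 10^8 mph.
Thus 3.569 × 6.70617 × 10^8 ≈ 2.39 × 10^9 mph.

2.39 × 10^9 mph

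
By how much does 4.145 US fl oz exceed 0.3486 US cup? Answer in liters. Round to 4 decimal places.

4.145 US fl oz = 0.122582 L and 0.3486 US cup = 0.0824747 L.
0.122582 − 0.0824747 ≈ 0.0401 L.

0.0401 L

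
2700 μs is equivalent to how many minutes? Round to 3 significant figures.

1 μs = 1.66667e-8 min.
So 2700 × 1.66667e-8 ≈ 4.50e-5 min.

4.50e-5 min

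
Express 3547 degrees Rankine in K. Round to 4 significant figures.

1971 kelvins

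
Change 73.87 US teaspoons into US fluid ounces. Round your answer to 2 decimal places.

1 US tsp = 0.166667 US fl oz.
Thus 73.87 × 0.166667 ≈ 12.31 US fl oz.

12.31 US fl oz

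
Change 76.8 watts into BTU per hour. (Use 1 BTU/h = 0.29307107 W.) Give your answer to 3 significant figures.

262 BTU/h

1 watt = 3.41214 BTU/h.
Then 76.8 × 3.41214 ≈ 262 BTU/h.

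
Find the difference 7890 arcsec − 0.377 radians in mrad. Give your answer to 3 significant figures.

7890 arcsec = 38.2518 mrad and 0.377 rad = 377.000 mrad.
38.2518 − 377.000 ≈ -339 mrad.

-339 milliradians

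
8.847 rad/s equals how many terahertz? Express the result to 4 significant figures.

1.408e-12 terahertz

1 radian per second = 1.59155e-13 THz.
Thus 8.847 × 1.59155e-13 ≈ 1.408e-12 THz.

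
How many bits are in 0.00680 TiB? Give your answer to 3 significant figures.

5.98 × 10^10 bits

1 tebibyte = 8.79609 × 10^12 bits.
Then 0.00680 × 8.79609 × 10^12 ≈ 5.98 × 10^10 bit.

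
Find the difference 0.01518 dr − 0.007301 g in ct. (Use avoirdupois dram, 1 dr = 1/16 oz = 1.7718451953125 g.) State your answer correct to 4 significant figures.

0.09798 carats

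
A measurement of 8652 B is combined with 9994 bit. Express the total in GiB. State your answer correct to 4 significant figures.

9.221 × 10^-6 gibibytes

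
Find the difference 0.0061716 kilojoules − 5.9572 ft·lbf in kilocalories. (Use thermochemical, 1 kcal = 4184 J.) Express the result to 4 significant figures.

0.0061716 kJ = 0.00147505 kcal and 5.9572 ft·lbf = 0.00193042 kcal.
0.00147505 − 0.00193042 ≈ -0.0004554 kcal.

-0.0004554 kilocalories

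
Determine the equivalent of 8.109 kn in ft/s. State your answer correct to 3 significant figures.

1 kn = 1.68781 ft/s.
So 8.109 × 1.68781 ≈ 13.7 ft/s.

13.7 feet per second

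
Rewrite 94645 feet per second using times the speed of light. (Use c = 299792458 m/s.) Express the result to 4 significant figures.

9.623e-5 c

1 foot per second = 1.01670e-9 c.
Then 94645 × 1.01670e-9 ≈ 9.623e-5 c.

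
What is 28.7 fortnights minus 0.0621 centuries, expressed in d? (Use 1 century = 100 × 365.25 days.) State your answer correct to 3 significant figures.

28.7 fortnight = 401.800 d and 0.0621 century = 2268.20 d.
401.800 − 2268.20 ≈ -1870 d.

-1870 d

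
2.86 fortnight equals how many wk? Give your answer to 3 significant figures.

1 fortnight = 2.00000 weeks.
2.86 × 2.00000 ≈ 5.72 wk.

5.72 wk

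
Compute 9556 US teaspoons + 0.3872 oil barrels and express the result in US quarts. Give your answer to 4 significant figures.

9556 US tsp = 49.7708 US qt and 0.3872 bbl = 65.0496 US qt.
49.7708 + 65.0496 ≈ 114.8 US qt.

114.8 US qt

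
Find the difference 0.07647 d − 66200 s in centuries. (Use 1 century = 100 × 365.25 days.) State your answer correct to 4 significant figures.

0.07647 d = 2.09363 × 10^-6 century and 66200 s = 2.09775 × 10^-5 century.
2.09363 × 10^-6 − 2.09775 × 10^-5 ≈ -1.888 × 10^-5 century.

-1.888 × 10^-5 century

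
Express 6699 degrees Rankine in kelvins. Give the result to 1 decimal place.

°R = K × 9/5.
Applying the formula gives 3721.7 K.

3721.7 K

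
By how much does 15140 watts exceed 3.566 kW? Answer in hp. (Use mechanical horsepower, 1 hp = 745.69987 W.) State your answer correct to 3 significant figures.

15140 W = 20.3031 hp and 3.566 kW = 4.78208 hp.
20.3031 − 4.78208 ≈ 15.5 hp.

15.5 horsepower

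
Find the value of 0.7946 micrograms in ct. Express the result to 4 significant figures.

1 μg = 5.00000 × 10^-6 ct.
0.7946 × 5.00000 × 10^-6 ≈ 3.973 × 10^-6 ct.

3.973 × 10^-6 carats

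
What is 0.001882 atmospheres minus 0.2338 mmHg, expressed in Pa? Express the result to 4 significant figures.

0.001882 atm = 190.694 Pa and 0.2338 mmHg = 31.1708 Pa.
190.694 − 31.1708 ≈ 159.5 Pa.

159.5 pascals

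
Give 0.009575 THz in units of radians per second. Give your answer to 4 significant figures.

6.016e+10 rad/s

1 terahertz = 6.28319e+12 rad/s.
So 0.009575 × 6.28319e+12 ≈ 6.016e+10 rad/s.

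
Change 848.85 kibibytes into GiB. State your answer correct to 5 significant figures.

0.00080953 GiB

1 kibibyte = 9.53674 × 10^-7 GiB.
So 848.85 × 9.53674 × 10^-7 ≈ 0.00080953 GiB.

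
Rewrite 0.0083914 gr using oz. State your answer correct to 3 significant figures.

1.92 × 10^-5 ounces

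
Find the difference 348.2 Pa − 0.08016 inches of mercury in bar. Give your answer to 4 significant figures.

0.0007675 bar

348.2 Pa = 0.00348200 bar and 0.08016 inHg = 0.00271453 bar.
0.00348200 − 0.00271453 ≈ 0.0007675 bar.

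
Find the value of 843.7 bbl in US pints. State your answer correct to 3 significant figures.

1 oil barrel = 336.000 US pints.
Then 843.7 × 336.000 ≈ 283000 US pt.

283000 US pt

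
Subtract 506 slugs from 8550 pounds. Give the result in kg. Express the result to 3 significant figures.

8550 lb = 3878.21 kg and 506 slug = 7384.51 kg.
3878.21 − 7384.51 ≈ -3510 kg.

-3510 kg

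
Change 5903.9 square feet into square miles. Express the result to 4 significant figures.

0.0002118 mi²

1 ft² = 3.58701 × 10^-8 square miles.
5903.9 × 3.58701 × 10^-8 ≈ 0.0002118 mi².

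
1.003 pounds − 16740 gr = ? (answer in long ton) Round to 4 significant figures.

-0.0006198 long tons

1.003 lb = 0.000447768 long ton and 16740 gr = 0.00106760 long ton.
0.000447768 − 0.00106760 ≈ -0.0006198 long ton.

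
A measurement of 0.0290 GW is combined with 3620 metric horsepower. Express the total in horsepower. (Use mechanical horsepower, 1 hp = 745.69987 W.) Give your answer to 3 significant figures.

42500 hp

0.0290 GW = 38889.6 hp and 3620 PS = 3570.48 hp.
38889.6 + 3570.48 ≈ 42500 hp.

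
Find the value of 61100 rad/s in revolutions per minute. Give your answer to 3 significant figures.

1 rad/s = 9.54930 revolutions per minute.
Then 61100 × 9.54930 ≈ 583000 rpm.

583000 revolutions per minute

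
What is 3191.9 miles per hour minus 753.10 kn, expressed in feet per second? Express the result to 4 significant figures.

3410 ft/s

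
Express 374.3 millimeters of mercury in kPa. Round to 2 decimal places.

1 millimeter of mercury = 0.133322 kilopascals.
Then 374.3 × 0.133322 ≈ 49.90 kPa.

49.90 kPa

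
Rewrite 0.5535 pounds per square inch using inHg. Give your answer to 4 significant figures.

1.127 inches of mercury

1 psi = 2.03602 inches of mercury.
So 0.5535 × 2.03602 ≈ 1.127 inHg.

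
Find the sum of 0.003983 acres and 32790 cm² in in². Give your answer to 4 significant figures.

30070 in²

0.003983 acre = 24983.9 in² and 32790 cm² = 5082.46 in².
24983.9 + 5082.46 ≈ 30070 in².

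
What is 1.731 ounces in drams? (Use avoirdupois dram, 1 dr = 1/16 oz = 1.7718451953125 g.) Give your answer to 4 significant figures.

1 ounce = 16.0000 drams.
Thus 1.731 × 16.0000 ≈ 27.70 dr.

27.70 drams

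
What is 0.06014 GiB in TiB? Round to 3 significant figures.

1 GiB = 0.0009765625 TiB.
Then 0.06014 × 0.0009765625 ≈ 5.87e-5 TiB.

5.87e-5 tebibytes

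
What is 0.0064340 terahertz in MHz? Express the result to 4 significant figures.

1 THz = 1.00000 × 10^6 megahertz.
Then 0.0064340 × 1.00000 × 10^6 ≈ 6434 MHz.

6434 MHz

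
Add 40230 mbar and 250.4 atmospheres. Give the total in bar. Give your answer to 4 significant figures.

293.9 bar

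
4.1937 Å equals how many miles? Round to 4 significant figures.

1 angstrom = 6.21371e-14 mi.
Then 4.1937 × 6.21371e-14 ≈ 2.606e-13 mi.

2.606e-13 mi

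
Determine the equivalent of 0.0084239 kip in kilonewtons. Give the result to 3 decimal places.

0.037 kilonewtons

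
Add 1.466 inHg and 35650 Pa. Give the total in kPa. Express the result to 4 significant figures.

1.466 inHg = 4.96445 kPa and 35650 Pa = 35.6500 kPa.
4.96445 + 35.6500 ≈ 40.61 kPa.

40.61 kilopascals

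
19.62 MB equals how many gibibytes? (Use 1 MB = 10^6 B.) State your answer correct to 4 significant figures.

1 MB = 0.000931323 gibibytes.
Then 19.62 × 0.000931323 ≈ 0.01827 GiB.

0.01827 gibibytes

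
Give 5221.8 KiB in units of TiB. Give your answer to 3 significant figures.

1 kibibyte = 9.31323 × 10^-10 tebibytes.
5221.8 × 9.31323 × 10^-10 ≈ 4.86 × 10^-6 TiB.

4.86 × 10^-6 tebibytes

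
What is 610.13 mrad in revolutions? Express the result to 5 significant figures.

0.097105 rev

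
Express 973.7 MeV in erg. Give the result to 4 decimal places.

0.0016 erg

1 megaelectronvolt = 1.60218e-6 erg.
Then 973.7 × 1.60218e-6 ≈ 0.0016 erg.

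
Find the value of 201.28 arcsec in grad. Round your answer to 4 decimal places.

1 arcsec = 0.000308642 gradians.
Then 201.28 × 0.000308642 ≈ 0.0621 grad.

0.0621 gradians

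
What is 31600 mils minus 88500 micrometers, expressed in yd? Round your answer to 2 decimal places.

31600 mil = 0.877778 yd and 88500 μm = 0.0967848 yd.
0.877778 − 0.0967848 ≈ 0.78 yd.

0.78 yards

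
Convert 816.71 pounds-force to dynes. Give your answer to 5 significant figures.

3.6329e+8 dynes

1 lbf = 444822 dynes.
So 816.71 × 444822 ≈ 3.6329e+8 dyn.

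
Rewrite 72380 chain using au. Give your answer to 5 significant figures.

9.7331 × 10^-6 au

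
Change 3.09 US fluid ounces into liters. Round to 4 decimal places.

1 US fluid ounce = 0.0295735 L.
Thus 3.09 × 0.0295735 ≈ 0.0914 L.

0.0914 L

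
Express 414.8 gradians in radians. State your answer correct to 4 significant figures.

6.516 radians

1 gradian = 0.0157080 radians.
Thus 414.8 × 0.0157080 ≈ 6.516 rad.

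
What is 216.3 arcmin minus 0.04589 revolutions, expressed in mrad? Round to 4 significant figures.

-225.4 milliradians

216.3 arcmin = 62.9191 mrad and 0.04589 rev = 288.335 mrad.
62.9191 − 288.335 ≈ -225.4 mrad.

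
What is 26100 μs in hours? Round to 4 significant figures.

7.250e-6 h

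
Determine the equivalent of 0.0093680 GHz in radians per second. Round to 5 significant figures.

5.8861 × 10^7 rad/s

1 gigahertz = 6.28319 × 10^9 radians per second.
So 0.0093680 × 6.28319 × 10^9 ≈ 5.8861 × 10^7 rad/s.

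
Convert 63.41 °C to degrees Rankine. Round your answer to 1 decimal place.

°R = (°C + 273.15) × 9/5.
Applying the formula gives 605.8 °R.

605.8 degrees Rankine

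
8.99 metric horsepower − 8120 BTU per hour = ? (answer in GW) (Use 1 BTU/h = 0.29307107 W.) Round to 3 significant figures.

4.23e-6 gigawatts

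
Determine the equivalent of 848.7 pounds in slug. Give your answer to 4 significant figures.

26.38 slug

1 pound = 0.0310810 slug.
Then 848.7 × 0.0310810 ≈ 26.38 slug.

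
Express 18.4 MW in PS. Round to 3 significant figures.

1 megawatt = 1359.62 metric horsepower.
Then 18.4 × 1359.62 ≈ 25000 PS.

25000 metric horsepower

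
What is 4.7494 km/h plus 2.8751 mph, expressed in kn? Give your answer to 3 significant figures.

4.7494 km/h = 2.56447 kn and 2.8751 mph = 2.49839 kn.
2.56447 + 2.49839 ≈ 5.06 kn.

5.06 knots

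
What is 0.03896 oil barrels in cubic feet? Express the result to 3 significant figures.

1 bbl = 5.61458 ft³.
Thus 0.03896 × 5.61458 ≈ 0.219 ft³.

0.219 ft³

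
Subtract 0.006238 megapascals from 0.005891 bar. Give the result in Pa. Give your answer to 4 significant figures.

-5649 Pa

0.005891 bar = 589.100 Pa and 0.006238 MPa = 6238.00 Pa.
589.100 − 6238.00 ≈ -5649 Pa.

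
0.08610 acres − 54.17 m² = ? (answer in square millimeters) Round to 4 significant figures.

2.943 × 10^8 square millimeters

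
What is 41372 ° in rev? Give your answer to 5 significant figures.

114.92 rev

1 degree = 0.00277778 revolutions.
Then 41372 × 0.00277778 ≈ 114.92 rev.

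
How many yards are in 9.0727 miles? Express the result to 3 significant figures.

1 mi = 1760.00 yards.
Then 9.0727 × 1760.00 ≈ 16000 yd.

16000 yd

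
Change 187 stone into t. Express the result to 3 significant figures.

1.19 t

1 st = 0.00635029 metric tons.
Thus 187 × 0.00635029 ≈ 1.19 t.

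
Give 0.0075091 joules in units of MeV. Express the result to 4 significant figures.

4.687 × 10^10 megaelectronvolts

1 J = 6.24151 × 10^12 megaelectronvolts.
Thus 0.0075091 × 6.24151 × 10^12 ≈ 4.687 × 10^10 MeV.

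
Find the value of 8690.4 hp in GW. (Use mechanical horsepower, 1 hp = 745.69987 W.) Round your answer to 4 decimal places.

0.0065 GW

1 horsepower = 7.45700e-7 GW.
Thus 8690.4 × 7.45700e-7 ≈ 0.0065 GW.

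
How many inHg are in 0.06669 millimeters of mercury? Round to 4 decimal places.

0.0026 inches of mercury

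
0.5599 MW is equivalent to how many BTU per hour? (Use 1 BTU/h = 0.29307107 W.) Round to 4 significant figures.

1 megawatt = 3.41214 × 10^6 BTU per hour.
So 0.5599 × 3.41214 × 10^6 ≈ 1.910 × 10^6 BTU/h.

1.910 × 10^6 BTU/h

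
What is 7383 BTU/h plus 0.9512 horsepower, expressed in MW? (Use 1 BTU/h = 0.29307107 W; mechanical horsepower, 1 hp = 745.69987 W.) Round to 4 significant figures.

7383 BTU/h = 0.00216374 MW and 0.9512 hp = 0.000709310 MW.
0.00216374 + 0.000709310 ≈ 0.002873 MW.

0.002873 megawatts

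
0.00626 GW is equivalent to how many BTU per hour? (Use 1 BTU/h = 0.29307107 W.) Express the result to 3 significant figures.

2.14 × 10^7 BTU per hour

1 GW = 3.41214 × 10^9 BTU per hour.
Thus 0.00626 × 3.41214 × 10^9 ≈ 2.14 × 10^7 BTU/h.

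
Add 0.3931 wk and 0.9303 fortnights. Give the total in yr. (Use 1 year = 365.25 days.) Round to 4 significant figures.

0.3931 wk = 0.00753374 yr and 0.9303 fortnight = 0.0356583 yr.
0.00753374 + 0.0356583 ≈ 0.04319 yr.

0.04319 years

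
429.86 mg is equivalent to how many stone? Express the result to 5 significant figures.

6.7691e-5 st

1 milligram = 1.57473e-7 stone.
So 429.86 × 1.57473e-7 ≈ 6.7691e-5 st.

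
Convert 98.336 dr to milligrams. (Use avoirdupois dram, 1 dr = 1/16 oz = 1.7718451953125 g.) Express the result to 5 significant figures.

174240 milligrams

1 dr = 1771.85 mg.
Thus 98.336 × 1771.85 ≈ 174240 mg.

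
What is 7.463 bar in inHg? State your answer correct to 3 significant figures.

1 bar = 29.5300 inches of mercury.
Thus 7.463 × 29.5300 ≈ 220 inHg.

220 inches of mercury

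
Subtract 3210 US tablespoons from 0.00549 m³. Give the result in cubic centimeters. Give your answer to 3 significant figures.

-42000 cm³

0.00549 m³ = 5490.00 cm³ and 3210 US tbsp = 47465.5 cm³.
5490.00 − 47465.5 ≈ -42000 cm³.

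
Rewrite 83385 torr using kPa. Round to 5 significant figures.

11117 kPa

1 torr = 0.133322 kilopascals.
So 83385 × 0.133322 ≈ 11117 kPa.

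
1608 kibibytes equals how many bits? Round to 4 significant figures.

1.317 × 10^7 bits

1 kibibyte = 8192.00 bits.
Thus 1608 × 8192.00 ≈ 1.317 × 10^7 bit.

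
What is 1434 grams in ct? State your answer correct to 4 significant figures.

1 gram = 5.00000 ct.
Thus 1434 × 5.00000 ≈ 7170 ct.

7170 ct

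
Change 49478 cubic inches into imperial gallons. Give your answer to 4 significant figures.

178.4 imp gal

1 in³ = 0.00360465 imperial gallons.
Then 49478 × 0.00360465 ≈ 178.4 imp gal.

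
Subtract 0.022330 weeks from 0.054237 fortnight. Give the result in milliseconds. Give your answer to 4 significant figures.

5.210e+7 milliseconds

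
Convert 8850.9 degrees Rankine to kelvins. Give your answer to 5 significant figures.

4917.2 K

°R = K × 9/5.
Applying the formula gives 4917.2 K.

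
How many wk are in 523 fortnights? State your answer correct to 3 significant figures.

1 fortnight = 2.00000 wk.
So 523 × 2.00000 ≈ 1050 wk.

1050 weeks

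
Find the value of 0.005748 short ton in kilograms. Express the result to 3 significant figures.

5.21 kg

1 short ton = 907.185 kg.
0.005748 × 907.185 ≈ 5.21 kg.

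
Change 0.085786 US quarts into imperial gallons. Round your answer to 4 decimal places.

0.0179 imp gal

1 US qt = 0.208169 imp gal.
Thus 0.085786 × 0.208169 ≈ 0.0179 imp gal.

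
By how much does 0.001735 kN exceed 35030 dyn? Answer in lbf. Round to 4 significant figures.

0.3113 lbf

0.001735 kN = 0.390044 lbf and 35030 dyn = 0.0787506 lbf.
0.390044 − 0.0787506 ≈ 0.3113 lbf.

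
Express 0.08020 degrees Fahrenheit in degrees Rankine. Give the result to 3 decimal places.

°R = °F + 459.67.
Applying the formula gives 459.750 °R.

459.750 °R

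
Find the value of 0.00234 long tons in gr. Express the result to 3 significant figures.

36700 gr

1 long ton = 1.56800e+7 grains.
Thus 0.00234 × 1.56800e+7 ≈ 36700 gr.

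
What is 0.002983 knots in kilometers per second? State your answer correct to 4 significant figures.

1.535 × 10^-6 kilometers per second

1 kn = 0.000514444 km/s.
Thus 0.002983 × 0.000514444 ≈ 1.535 × 10^-6 km/s.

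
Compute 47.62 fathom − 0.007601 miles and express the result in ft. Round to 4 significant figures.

47.62 fathom = 285.720 ft and 0.007601 mi = 40.1333 ft.
285.720 − 40.1333 ≈ 245.6 ft.

245.6 ft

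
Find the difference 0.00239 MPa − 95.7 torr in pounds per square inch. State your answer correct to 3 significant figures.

-1.50 psi

0.00239 MPa = 0.346640 psi and 95.7 torr = 1.85053 psi.
0.346640 − 1.85053 ≈ -1.50 psi.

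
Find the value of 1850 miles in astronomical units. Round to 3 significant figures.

1.99 × 10^-5 au

1 mile = 1.07578 × 10^-8 astronomical units.
So 1850 × 1.07578 × 10^-8 ≈ 1.99 × 10^-5 au.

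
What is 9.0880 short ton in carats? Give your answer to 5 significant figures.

1 short ton = 4.53592 × 10^6 ct.
9.0880 × 4.53592 × 10^6 ≈ 4.1222 × 10^7 ct.

4.1222 × 10^7 ct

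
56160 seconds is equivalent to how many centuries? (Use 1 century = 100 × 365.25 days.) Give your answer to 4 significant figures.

1.780 × 10^-5 centuries

1 s = 3.16881 × 10^-10 century.
Then 56160 × 3.16881 × 10^-10 ≈ 1.780 × 10^-5 century.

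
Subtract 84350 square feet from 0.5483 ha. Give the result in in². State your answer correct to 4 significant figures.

0.5483 ha = 8.49867e+6 in² and 84350 ft² = 1.21464e+7 in².
8.49867e+6 − 1.21464e+7 ≈ -3.648e+6 in².

-3.648e+6 in²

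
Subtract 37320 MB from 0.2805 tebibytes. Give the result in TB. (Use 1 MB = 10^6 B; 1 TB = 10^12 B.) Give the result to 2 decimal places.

0.2805 TiB = 0.308413 TB and 37320 MB = 0.0373200 TB.
0.308413 − 0.0373200 ≈ 0.27 TB.

0.27 TB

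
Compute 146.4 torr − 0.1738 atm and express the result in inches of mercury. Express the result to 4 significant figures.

0.5635 inHg

146.4 torr = 5.76378 inHg and 0.1738 atm = 5.20031 inHg.
5.76378 − 5.20031 ≈ 0.5635 inHg.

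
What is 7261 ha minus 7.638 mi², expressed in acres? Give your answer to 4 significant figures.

13050 acre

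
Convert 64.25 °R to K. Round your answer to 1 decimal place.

°R = K × 9/5.
Applying the formula gives 35.7 K.

35.7 K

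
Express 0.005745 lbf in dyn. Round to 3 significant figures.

2560 dynes

1 lbf = 444822 dynes.
So 0.005745 × 444822 ≈ 2560 dyn.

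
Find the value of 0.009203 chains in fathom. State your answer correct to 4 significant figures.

0.1012 fathoms

1 chain = 11.0000 fathom.
Thus 0.009203 × 11.0000 ≈ 0.1012 fathom.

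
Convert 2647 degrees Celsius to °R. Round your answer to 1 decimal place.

°R = (°C + 273.15) × 9/5.
Applying the formula gives 5256.3 °R.

5256.3 degrees Rankine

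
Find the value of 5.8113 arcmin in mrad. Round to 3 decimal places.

1 arcmin = 0.290888 mrad.
Thus 5.8113 × 0.290888 ≈ 1.690 mrad.

1.690 mrad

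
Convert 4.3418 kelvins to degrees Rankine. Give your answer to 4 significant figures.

°R = K × 9/5.
Applying the formula gives 7.815 °R.

7.815 °R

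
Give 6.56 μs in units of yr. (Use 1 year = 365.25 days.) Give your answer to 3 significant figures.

2.08e-13 yr

1 μs = 3.16881e-14 years.
Thus 6.56 × 3.16881e-14 ≈ 2.08e-13 yr.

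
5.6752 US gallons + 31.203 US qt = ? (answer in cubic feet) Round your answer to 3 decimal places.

1.801 cubic feet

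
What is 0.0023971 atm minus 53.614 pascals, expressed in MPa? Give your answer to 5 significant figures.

0.0023971 atm = 0.000242886 MPa and 53.614 Pa = 5.36140e-5 MPa.
0.000242886 − 5.36140e-5 ≈ 0.00018927 MPa.

0.00018927 megapascals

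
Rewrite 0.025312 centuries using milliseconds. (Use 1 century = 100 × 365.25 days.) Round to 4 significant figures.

7.988e+10 milliseconds

1 century = 3.15576e+12 milliseconds.
So 0.025312 × 3.15576e+12 ≈ 7.988e+10 ms.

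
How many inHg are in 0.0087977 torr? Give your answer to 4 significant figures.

0.0003464 inHg

1 torr = 0.0393701 inHg.
So 0.0087977 × 0.0393701 ≈ 0.0003464 inHg.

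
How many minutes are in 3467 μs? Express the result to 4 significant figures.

1 microsecond = 1.66667e-8 minutes.
So 3467 × 1.66667e-8 ≈ 5.778e-5 min.

5.778e-5 min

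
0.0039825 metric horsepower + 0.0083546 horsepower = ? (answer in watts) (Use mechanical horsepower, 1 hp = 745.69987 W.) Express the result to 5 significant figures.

9.1591 watts

0.0039825 PS = 2.92912 W and 0.0083546 hp = 6.23002 W.
2.92912 + 6.23002 ≈ 9.1591 W.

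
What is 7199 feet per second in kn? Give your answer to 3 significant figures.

1 ft/s = 0.592484 kn.
7199 × 0.592484 ≈ 4270 kn.

4270 kn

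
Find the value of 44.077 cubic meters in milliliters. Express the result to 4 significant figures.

1 m³ = 1.00000 × 10^6 milliliters.
Thus 44.077 × 1.00000 × 10^6 ≈ 4.408 × 10^7 mL.

4.408 × 10^7 milliliters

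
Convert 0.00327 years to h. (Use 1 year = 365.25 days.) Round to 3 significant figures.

1 yr = 8766.00 hours.
0.00327 × 8766.00 ≈ 28.7 h.

28.7 h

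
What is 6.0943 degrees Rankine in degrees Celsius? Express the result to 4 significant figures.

-269.8 °C

°R = (°C + 273.15) × 9/5.
Applying the formula gives -269.8 °C.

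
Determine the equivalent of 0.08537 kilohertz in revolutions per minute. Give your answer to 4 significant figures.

1 kilohertz = 60000.0 revolutions per minute.
0.08537 × 60000.0 ≈ 5122 rpm.

5122 rpm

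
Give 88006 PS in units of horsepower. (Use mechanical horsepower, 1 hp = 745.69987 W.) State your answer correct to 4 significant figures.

86800 horsepower

1 PS = 0.986320 horsepower.
Thus 88006 × 0.986320 ≈ 86800 hp.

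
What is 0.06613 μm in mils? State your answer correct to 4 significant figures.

1 μm = 0.0393701 mil.
Thus 0.06613 × 0.0393701 ≈ 0.002604 mil.

0.002604 mil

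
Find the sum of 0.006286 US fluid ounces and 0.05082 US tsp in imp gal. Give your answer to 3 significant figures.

9.60 × 10^-5 imp gal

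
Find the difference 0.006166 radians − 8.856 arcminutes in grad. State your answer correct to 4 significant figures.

0.2285 gradians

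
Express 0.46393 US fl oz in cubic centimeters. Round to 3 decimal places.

13.720 cubic centimeters

1 US fl oz = 29.5735 cm³.
So 0.46393 × 29.5735 ≈ 13.720 cm³.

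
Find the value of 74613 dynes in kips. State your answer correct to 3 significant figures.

0.000168 kip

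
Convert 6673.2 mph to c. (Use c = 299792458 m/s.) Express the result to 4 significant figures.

9.951 × 10^-6 times the speed of light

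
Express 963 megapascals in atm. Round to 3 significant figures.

9500 atmospheres

1 megapascal = 9.86923 atmospheres.
So 963 × 9.86923 ≈ 9500 atm.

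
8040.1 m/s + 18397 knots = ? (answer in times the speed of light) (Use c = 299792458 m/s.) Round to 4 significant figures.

8040.1 m/s = 2.68189 × 10^-5 c and 18397 kn = 3.15693 × 10^-5 c.
2.68189 × 10^-5 + 3.15693 × 10^-5 ≈ 5.839 × 10^-5 c.

5.839 × 10^-5 times the speed of light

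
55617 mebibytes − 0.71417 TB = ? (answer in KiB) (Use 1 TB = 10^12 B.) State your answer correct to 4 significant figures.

55617 MiB = 5.69518 × 10^7 KiB and 0.71417 TB = 6.97432 × 10^8 KiB.
5.69518 × 10^7 − 6.97432 × 10^8 ≈ -6.405 × 10^8 KiB.

-6.405 × 10^8 KiB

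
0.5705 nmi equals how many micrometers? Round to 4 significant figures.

1.057 × 10^9 micrometers

1 nmi = 1.85200 × 10^9 μm.
0.5705 × 1.85200 × 10^9 ≈ 1.057 × 10^9 μm.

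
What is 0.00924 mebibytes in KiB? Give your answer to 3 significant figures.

9.46 KiB

1 mebibyte = 1024.00 KiB.
Thus 0.00924 × 1024.00 ≈ 9.46 KiB.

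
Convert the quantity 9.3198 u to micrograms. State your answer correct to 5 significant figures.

1.5476 × 10^-17 μg

1 atomic mass unit = 1.66054 × 10^-18 micrograms.
9.3198 × 1.66054 × 10^-18 ≈ 1.5476 × 10^-17 μg.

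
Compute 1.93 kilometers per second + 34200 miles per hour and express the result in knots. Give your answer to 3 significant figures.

1.93 km/s = 3751.62 kn and 34200 mph = 29719.0 kn.
3751.62 + 29719.0 ≈ 33500 kn.

33500 knots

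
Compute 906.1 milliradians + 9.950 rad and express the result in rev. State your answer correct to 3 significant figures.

1.73 rev

906.1 mrad = 0.144210 rev and 9.950 rad = 1.58359 rev.
0.144210 + 1.58359 ≈ 1.73 rev.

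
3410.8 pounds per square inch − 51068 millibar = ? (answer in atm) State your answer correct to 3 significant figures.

182 atm

3410.8 psi = 232.091 atm and 51068 mbar = 50.4002 atm.
232.091 − 50.4002 ≈ 182 atm.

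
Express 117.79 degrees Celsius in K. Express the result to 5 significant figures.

K = °C + 273.15.
Applying the formula gives 390.94 K.

390.94 K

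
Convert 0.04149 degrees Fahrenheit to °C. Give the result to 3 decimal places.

-17.755 °C

°C = (°F − 32) × 5/9.
Applying the formula gives -17.755 °C.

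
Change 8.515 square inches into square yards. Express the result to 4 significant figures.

0.006570 square yards

1 square inch = 0.000771605 yd².
Then 8.515 × 0.000771605 ≈ 0.006570 yd².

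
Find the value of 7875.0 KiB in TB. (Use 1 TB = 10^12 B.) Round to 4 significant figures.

8.064e-6 terabytes

1 KiB = 1.02400e-9 TB.
So 7875.0 × 1.02400e-9 ≈ 8.064e-6 TB.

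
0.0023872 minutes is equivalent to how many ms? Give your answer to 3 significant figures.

1 min = 60000.0 milliseconds.
So 0.0023872 × 60000.0 ≈ 143 ms.

143 milliseconds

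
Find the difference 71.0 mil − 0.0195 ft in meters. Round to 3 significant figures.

-0.00414 m

71.0 mil = 0.00180340 m and 0.0195 ft = 0.00594360 m.
0.00180340 − 0.00594360 ≈ -0.00414 m.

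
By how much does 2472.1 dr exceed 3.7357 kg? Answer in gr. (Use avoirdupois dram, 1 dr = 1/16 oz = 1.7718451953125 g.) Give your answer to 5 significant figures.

2472.1 dr = 67596.5 gr and 3.7357 kg = 57650.7 gr.
67596.5 − 57650.7 ≈ 9945.8 gr.

9945.8 gr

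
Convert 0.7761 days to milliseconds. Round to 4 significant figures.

6.706 × 10^7 ms

1 day = 8.64000 × 10^7 milliseconds.
Thus 0.7761 × 8.64000 × 10^7 ≈ 6.706 × 10^7 ms.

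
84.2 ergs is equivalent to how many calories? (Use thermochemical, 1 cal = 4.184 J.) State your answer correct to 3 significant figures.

2.01 × 10^-6 cal

1 erg = 2.39006 × 10^-8 calories.
Thus 84.2 × 2.39006 × 10^-8 ≈ 2.01 × 10^-6 cal.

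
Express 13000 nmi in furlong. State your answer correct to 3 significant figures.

120000 furlong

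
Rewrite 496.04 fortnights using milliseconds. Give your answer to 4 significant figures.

1 fortnight = 1.20960 × 10^9 milliseconds.
Then 496.04 × 1.20960 × 10^9 ≈ 6.000 × 10^11 ms.

6.000 × 10^11 ms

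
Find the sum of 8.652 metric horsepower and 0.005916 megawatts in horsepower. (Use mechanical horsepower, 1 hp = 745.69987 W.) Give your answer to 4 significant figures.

16.47 hp

8.652 PS = 8.53364 hp and 0.005916 MW = 7.93349 hp.
8.53364 + 7.93349 ≈ 16.47 hp.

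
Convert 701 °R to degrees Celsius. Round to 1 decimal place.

°R = (°C + 273.15) × 9/5.
Applying the formula gives 116.3 °C.

116.3 °C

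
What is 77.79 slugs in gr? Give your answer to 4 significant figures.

1.752e+7 gr

1 slug = 225218 gr.
Then 77.79 × 225218 ≈ 1.752e+7 gr.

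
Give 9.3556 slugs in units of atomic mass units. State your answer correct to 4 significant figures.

8.222 × 10^28 u

1 slug = 8.78865 × 10^27 u.
Thus 9.3556 × 8.78865 × 10^27 ≈ 8.222 × 10^28 u.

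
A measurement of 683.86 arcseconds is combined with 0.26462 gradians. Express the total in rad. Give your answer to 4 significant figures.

0.007472 radians

683.86 arcsec = 0.00331545 rad and 0.26462 grad = 0.00415664 rad.
0.00331545 + 0.00415664 ≈ 0.007472 rad.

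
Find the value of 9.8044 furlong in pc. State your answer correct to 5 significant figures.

1 furlong = 6.51941 × 10^-15 parsecs.
So 9.8044 × 6.51941 × 10^-15 ≈ 6.3919 × 10^-14 pc.

6.3919 × 10^-14 pc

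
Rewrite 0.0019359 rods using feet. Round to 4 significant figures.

1 rod = 16.5000 feet.
0.0019359 × 16.5000 ≈ 0.03194 ft.

0.03194 ft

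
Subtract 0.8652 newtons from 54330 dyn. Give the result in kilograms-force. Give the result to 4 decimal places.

-0.0328 kilograms-force

54330 dyn = 0.0554012 kgf and 0.8652 N = 0.0882258 kgf.
0.0554012 − 0.0882258 ≈ -0.0328 kgf.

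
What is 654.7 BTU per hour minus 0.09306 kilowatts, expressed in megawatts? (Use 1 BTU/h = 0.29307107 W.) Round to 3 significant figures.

9.88e-5 MW

654.7 BTU/h = 0.000191874 MW and 0.09306 kW = 9.30600e-5 MW.
0.000191874 − 9.30600e-5 ≈ 9.88e-5 MW.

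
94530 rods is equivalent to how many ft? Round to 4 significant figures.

1.560 × 10^6 feet

1 rod = 16.5000 ft.
Then 94530 × 16.5000 ≈ 1.560 × 10^6 ft.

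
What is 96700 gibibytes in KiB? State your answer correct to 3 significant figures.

1 gibibyte = 1.04858e+6 KiB.
Thus 96700 × 1.04858e+6 ≈ 1.01e+11 KiB.

1.01e+11 KiB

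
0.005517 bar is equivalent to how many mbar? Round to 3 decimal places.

1 bar = 1000.00 mbar.
0.005517 × 1000.00 ≈ 5.517 mbar.

5.517 millibar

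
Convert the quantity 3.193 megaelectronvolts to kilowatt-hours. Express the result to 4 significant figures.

1.421 × 10^-19 kWh

1 megaelectronvolt = 4.45049 × 10^-20 kilowatt-hours.
3.193 × 4.45049 × 10^-20 ≈ 1.421 × 10^-19 kWh.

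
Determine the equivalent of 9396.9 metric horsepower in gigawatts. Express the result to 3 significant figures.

0.00691 GW

1 metric horsepower = 7.35499e-7 gigawatts.
9396.9 × 7.35499e-7 ≈ 0.00691 GW.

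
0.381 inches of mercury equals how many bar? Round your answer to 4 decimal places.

1 inch of mercury = 0.0338639 bar.
So 0.381 × 0.0338639 ≈ 0.0129 bar.

0.0129 bar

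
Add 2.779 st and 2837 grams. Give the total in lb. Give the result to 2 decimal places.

2.779 st = 38.9060 lb and 2837 g = 6.25451 lb.
38.9060 + 6.25451 ≈ 45.16 lb.

45.16 pounds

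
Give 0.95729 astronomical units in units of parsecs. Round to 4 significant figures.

1 astronomical unit = 4.84814 × 10^-6 parsecs.
So 0.95729 × 4.84814 × 10^-6 ≈ 4.641 × 10^-6 pc.

4.641 × 10^-6 pc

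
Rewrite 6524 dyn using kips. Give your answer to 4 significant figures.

1.467e-5 kips

1 dyne = 2.24809e-9 kip.
6524 × 2.24809e-9 ≈ 1.467e-5 kip.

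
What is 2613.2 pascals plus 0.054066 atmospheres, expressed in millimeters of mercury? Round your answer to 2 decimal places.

2613.2 Pa = 19.6006 mmHg and 0.054066 atm = 41.0902 mmHg.
19.6006 + 41.0902 ≈ 60.69 mmHg.

60.69 mmHg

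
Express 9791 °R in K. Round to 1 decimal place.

5439.4 kelvins

°R = K × 9/5.
Applying the formula gives 5439.4 K.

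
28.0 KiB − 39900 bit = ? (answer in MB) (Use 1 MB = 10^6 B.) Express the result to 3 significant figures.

28.0 KiB = 0.0286720 MB and 39900 bit = 0.00498750 MB.
0.0286720 − 0.00498750 ≈ 0.0237 MB.

0.0237 MB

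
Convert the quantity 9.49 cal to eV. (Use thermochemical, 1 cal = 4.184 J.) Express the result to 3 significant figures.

2.48 × 10^20 electronvolts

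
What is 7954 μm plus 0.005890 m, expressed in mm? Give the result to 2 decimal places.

7954 μm = 7.95400 mm and 0.005890 m = 5.89000 mm.
7.95400 + 5.89000 ≈ 13.84 mm.

13.84 mm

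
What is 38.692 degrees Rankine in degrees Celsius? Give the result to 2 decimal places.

°R = (°C + 273.15) × 9/5.
Applying the formula gives -251.65 °C.

-251.65 degrees Celsius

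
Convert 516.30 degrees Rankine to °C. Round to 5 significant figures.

°R = (°C + 273.15) × 9/5.
Applying the formula gives 13.683 °C.

13.683 °C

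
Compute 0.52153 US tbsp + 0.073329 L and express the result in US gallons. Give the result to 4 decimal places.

0.0214 US gallons

0.52153 US tbsp = 0.00203723 US gal and 0.073329 L = 0.0193715 US gal.
0.00203723 + 0.0193715 ≈ 0.0214 US gal.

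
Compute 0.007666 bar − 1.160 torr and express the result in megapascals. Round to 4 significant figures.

0.0006119 MPa

0.007666 bar = 0.000766600 MPa and 1.160 torr = 0.000154654 MPa.
0.000766600 − 0.000154654 ≈ 0.0006119 MPa.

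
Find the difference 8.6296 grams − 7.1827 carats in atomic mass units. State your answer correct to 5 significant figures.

4.3318e+24 atomic mass units

8.6296 g = 5.19687e+24 u and 7.1827 ct = 8.65105e+23 u.
5.19687e+24 − 8.65105e+23 ≈ 4.3318e+24 u.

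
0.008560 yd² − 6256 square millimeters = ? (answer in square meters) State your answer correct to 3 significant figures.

0.008560 yd² = 0.00715725 m² and 6256 mm² = 0.00625600 m².
0.00715725 − 0.00625600 ≈ 0.000901 m².

0.000901 square meters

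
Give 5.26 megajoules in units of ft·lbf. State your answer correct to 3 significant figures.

3.88 × 10^6 ft·lbf

1 MJ = 737562 foot-pounds.
So 5.26 × 737562 ≈ 3.88 × 10^6 ft·lbf.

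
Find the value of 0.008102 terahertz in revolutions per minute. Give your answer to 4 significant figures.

1 THz = 6.00000 × 10^13 revolutions per minute.
Then 0.008102 × 6.00000 × 10^13 ≈ 4.861 × 10^11 rpm.

4.861 × 10^11 rpm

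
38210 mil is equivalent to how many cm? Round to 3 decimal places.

1 mil = 0.00254000 cm.
Then 38210 × 0.00254000 ≈ 97.053 cm.

97.053 cm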